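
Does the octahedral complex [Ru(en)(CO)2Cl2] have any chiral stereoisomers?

yes

The six octahedral sites form three mutually perpendicular trans pairs.
Each en is bidentate and must span two cis positions.
The distinct arrangements are (3 in all): CO trans, Cl cis; CO cis, Cl cis (chiral); CO cis, Cl trans.
One of these lacks any improper symmetry element and so occurs as an enantiomeric pair, giving 3 + 1 = 4 stereoisomers in total.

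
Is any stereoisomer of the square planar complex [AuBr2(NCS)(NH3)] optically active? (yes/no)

no

There are 2 geometric isomers: Br cis; Br trans.
Each arrangement has an internal mirror plane or centre of symmetry, so none is chiral.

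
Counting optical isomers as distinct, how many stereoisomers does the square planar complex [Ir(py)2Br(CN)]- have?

2

Systematic placement gives 2 geometric isomers: py cis; py trans.
Each arrangement has an internal mirror plane or centre of symmetry, so none is chiral.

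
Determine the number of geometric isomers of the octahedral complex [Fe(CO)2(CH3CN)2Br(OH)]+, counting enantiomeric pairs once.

6

The six octahedral sites form three mutually perpendicular trans pairs.
There are 6 geometric isomers: CO cis, CH3CN cis (3 arrangements, 2 chiral); CO trans, CH3CN cis; CO cis, CH3CN trans; CO trans, CH3CN trans.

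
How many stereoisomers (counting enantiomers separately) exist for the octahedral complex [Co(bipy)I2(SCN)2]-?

4

An octahedron has six vertices in three trans pairs; every non-trans pair is cis.
Each bipy is bidentate and must span two cis positions.
Systematic placement gives 3 geometric isomers: I trans, SCN cis; I cis, SCN cis (chiral); I cis, SCN trans.
One of these lacks any improper symmetry element and so occurs as an enantiomeric pair, giving 3 + 1 = 4 stereoisomers in total.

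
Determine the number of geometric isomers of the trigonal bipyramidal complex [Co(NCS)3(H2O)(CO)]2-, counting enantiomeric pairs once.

Working through the distinct placements yields 4 geometric isomers: H2O axial, CO axial; H2O equatorial, CO axial; H2O axial, CO equatorial; H2O equatorial, CO equatorial.

4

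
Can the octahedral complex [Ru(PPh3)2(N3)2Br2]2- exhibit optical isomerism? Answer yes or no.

An octahedron has six vertices in three trans pairs; every non-trans pair is cis.
Working through the distinct placements yields 5 geometric isomers: PPh3 trans, N3 trans, Br trans; PPh3 cis, N3 cis, Br trans; PPh3 trans, N3 cis, Br cis; PPh3 cis, N3 cis, Br cis (chiral); PPh3 cis, N3 trans, Br cis.
One of these lacks any improper symmetry element and so occurs as an enantiomeric pair, giving 5 + 1 = 6 stereoisomers in total.

yes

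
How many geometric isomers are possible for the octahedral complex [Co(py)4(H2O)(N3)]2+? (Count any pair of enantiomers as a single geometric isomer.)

2

The six octahedral sites form three mutually perpendicular trans pairs.
There are 2 geometric isomers: H2O and N3 mutually trans; H2O and N3 mutually cis.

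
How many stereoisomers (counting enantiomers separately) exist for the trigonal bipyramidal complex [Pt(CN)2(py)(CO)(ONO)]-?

A trigonal bipyramid has two axial and three equatorial sites, which are chemically inequivalent.
Systematic enumeration (placing each ligand type in turn and discarding arrangements equivalent by rotation or reflection) gives 7 geometric isomers.
Of these, 3 lack any improper symmetry element and so occur as enantiomeric pairs, giving 7 + 3 = 10 stereoisomers in total.

10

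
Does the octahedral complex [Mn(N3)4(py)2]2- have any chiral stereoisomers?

The distinct arrangements are (2 in all): py trans; py cis.
Each arrangement has an internal mirror plane or centre of symmetry, so none is chiral.

no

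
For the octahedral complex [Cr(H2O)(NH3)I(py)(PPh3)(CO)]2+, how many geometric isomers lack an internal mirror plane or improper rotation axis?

15

An octahedron has six vertices in three trans pairs; every non-trans pair is cis.
Systematic enumeration (placing each ligand type in turn and discarding arrangements equivalent by rotation or reflection) gives 15 geometric isomers.
Of these, 15 lack any improper symmetry element and so occur as enantiomeric pairs, giving 15 + 15 = 30 stereoisomers in total.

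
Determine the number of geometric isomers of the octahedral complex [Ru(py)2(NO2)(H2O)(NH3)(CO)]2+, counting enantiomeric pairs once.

9

An octahedron has six vertices in three trans pairs; every non-trans pair is cis.
Systematic enumeration (placing each ligand type in turn and discarding arrangements equivalent by rotation or reflection) gives 9 geometric isomers.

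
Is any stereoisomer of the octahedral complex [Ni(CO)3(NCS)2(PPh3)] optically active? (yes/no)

In an octahedral complex each vertex has one trans partner and four cis neighbours.
The distinct arrangements are (3 in all): CO mer, NCS cis; CO mer, NCS trans; CO fac, NCS cis.
Each arrangement has an internal mirror plane or centre of symmetry, so none is chiral.

no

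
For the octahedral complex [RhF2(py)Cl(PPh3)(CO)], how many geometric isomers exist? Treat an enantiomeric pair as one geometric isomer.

9

Placing the ligands in turn and identifying arrangements related by rotation or reflection leaves 9 distinct geometric isomers.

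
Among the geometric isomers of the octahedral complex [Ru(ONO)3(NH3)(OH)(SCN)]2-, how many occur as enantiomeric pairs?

1

The six octahedral sites form three mutually perpendicular trans pairs.
The distinct arrangements are (4 in all): ONO mer (3 arrangements); ONO fac (chiral).
One of these lacks any improper symmetry element and so occurs as an enantiomeric pair, giving 4 + 1 = 5 stereoisomers in total.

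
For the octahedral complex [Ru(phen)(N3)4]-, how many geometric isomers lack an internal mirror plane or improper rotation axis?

In an octahedral complex each vertex has one trans partner and four cis neighbours.
Each phen is bidentate and must span two cis positions.
Only one geometric arrangement is possible.

0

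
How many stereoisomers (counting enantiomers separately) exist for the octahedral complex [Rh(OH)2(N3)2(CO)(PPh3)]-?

8

The six octahedral sites form three mutually perpendicular trans pairs.
The distinct arrangements are (6 in all): OH cis, N3 cis (3 arrangements, 2 chiral); OH trans, N3 cis; OH cis, N3 trans; OH trans, N3 trans.
Of these, 2 lack any improper symmetry element and so occur as enantiomeric pairs, giving 6 + 2 = 8 stereoisomers in total.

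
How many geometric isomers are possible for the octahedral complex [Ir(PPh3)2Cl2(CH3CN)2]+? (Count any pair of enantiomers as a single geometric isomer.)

An octahedron has six vertices in three trans pairs; every non-trans pair is cis.
There are 5 geometric isomers: PPh3 trans, Cl trans, CH3CN trans; PPh3 cis, Cl cis, CH3CN trans; PPh3 trans, Cl cis, CH3CN cis; PPh3 cis, Cl cis, CH3CN cis (chiral); PPh3 cis, Cl trans, CH3CN cis.

5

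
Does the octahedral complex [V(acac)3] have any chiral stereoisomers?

yes

An octahedron has six vertices in three trans pairs; every non-trans pair is cis.
Each acac is bidentate and must span two cis positions.
Only one geometric arrangement is possible; it has no improper symmetry element, so it exists as a pair of enantiomers (2 stereoisomers).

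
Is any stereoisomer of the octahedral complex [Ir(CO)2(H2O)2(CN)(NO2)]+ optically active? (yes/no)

yes

An octahedron has six vertices in three trans pairs; every non-trans pair is cis.
There are 6 geometric isomers: CO cis, H2O cis (3 arrangements, 2 chiral); CO cis, H2O trans; CO trans, H2O cis; CO trans, H2O trans.
Of these, 2 lack any improper symmetry element and so occur as enantiomeric pairs, giving 6 + 2 = 8 stereoisomers in total.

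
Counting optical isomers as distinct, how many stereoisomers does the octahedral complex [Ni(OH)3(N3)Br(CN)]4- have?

5

An octahedron has six vertices in three trans pairs; every non-trans pair is cis.
Working through the distinct placements yields 4 geometric isomers: OH mer (3 arrangements); OH fac (chiral).
One of these lacks any improper symmetry element and so occurs as an enantiomeric pair, giving 4 + 1 = 5 stereoisomers in total.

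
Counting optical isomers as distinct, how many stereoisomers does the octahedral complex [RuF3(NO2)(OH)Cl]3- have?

5

In an octahedral complex each vertex has one trans partner and four cis neighbours.
Working through the distinct placements yields 4 geometric isomers: F mer (3 arrangements); F fac (chiral).
One of these lacks any improper symmetry element and so occurs as an enantiomeric pair, giving 4 + 1 = 5 stereoisomers in total.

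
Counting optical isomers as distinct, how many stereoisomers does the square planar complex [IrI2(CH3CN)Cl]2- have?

2

A square has two trans pairs of vertices; adjacent vertices are cis.
There are 2 geometric isomers: I cis; I trans.
Each arrangement has an internal mirror plane or centre of symmetry, so none is chiral.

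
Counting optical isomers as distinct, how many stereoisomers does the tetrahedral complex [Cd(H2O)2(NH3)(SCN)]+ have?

1

In a tetrahedral complex all four positions are equivalent and every pair of ligands is adjacent — there is no cis/trans distinction.
Only one geometric arrangement is possible.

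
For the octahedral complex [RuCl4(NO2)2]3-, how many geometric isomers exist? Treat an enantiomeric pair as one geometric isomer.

2

In an octahedral complex each vertex has one trans partner and four cis neighbours.
There are 2 geometric isomers: NO2 trans; NO2 cis.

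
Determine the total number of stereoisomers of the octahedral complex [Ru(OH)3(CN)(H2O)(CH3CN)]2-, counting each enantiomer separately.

An octahedron has six vertices in three trans pairs; every non-trans pair is cis.
The distinct arrangements are (4 in all): OH mer (3 arrangements); OH fac (chiral).
One of these lacks any improper symmetry element and so occurs as an enantiomeric pair, giving 4 + 1 = 5 stereoisomers in total.

5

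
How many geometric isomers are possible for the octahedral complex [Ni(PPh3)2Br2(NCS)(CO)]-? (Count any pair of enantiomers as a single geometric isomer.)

6

An octahedron has six vertices in three trans pairs; every non-trans pair is cis.
There are 6 geometric isomers: PPh3 trans, Br trans; PPh3 cis, Br trans; PPh3 trans, Br cis; PPh3 cis, Br cis (3 arrangements, 2 chiral).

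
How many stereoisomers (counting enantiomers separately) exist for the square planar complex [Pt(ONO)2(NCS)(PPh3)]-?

A square has two trans pairs of vertices; adjacent vertices are cis.
The distinct arrangements are (2 in all): ONO cis; ONO trans.
Each arrangement has an internal mirror plane or centre of symmetry, so none is chiral.

2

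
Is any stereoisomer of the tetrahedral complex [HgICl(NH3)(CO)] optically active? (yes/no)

All four vertices of a tetrahedron are equivalent and mutually adjacent, so cis/trans isomerism cannot arise.
Only one geometric arrangement is possible; it has no improper symmetry element, so it exists as a pair of enantiomers (2 stereoisomers).

yes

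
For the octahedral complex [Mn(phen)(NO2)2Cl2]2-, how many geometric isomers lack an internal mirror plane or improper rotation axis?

1

The six octahedral sites form three mutually perpendicular trans pairs.
Each phen is bidentate and must span two cis positions.
Systematic placement gives 3 geometric isomers: NO2 cis, Cl trans; NO2 cis, Cl cis (chiral); NO2 trans, Cl cis.
One of these lacks any improper symmetry element and so occurs as an enantiomeric pair, giving 3 + 1 = 4 stereoisomers in total.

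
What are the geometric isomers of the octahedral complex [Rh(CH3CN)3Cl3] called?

In an octahedral complex each vertex has one trans partner and four cis neighbours.
There are 2 geometric isomers: CH3CN mer; CH3CN fac.

fac and mer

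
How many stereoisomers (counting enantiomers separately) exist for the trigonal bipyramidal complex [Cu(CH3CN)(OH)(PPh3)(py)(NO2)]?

20

Systematic enumeration (placing each ligand type in turn and discarding arrangements equivalent by rotation or reflection) gives 10 geometric isomers.
Of these, 10 lack any improper symmetry element and so occur as enantiomeric pairs, giving 10 + 10 = 20 stereoisomers in total.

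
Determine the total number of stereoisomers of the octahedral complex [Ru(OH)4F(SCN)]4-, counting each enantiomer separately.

The six octahedral sites form three mutually perpendicular trans pairs.
Working through the distinct placements yields 2 geometric isomers: F and SCN mutually cis; F and SCN mutually trans.
Each arrangement has an internal mirror plane or centre of symmetry, so none is chiral.

2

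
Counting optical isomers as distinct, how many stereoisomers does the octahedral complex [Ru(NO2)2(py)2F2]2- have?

6

An octahedron has six vertices in three trans pairs; every non-trans pair is cis.
The distinct arrangements are (5 in all): NO2 trans, py trans, F trans; NO2 cis, py cis, F trans; NO2 cis, py trans, F cis; NO2 cis, py cis, F cis (chiral); NO2 trans, py cis, F cis.
One of these lacks any improper symmetry element and so occurs as an enantiomeric pair, giving 5 + 1 = 6 stereoisomers in total.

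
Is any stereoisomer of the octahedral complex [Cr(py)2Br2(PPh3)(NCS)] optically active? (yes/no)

yes

An octahedron has six vertices in three trans pairs; every non-trans pair is cis.
The distinct arrangements are (6 in all): py trans, Br trans; py cis, Br trans; py trans, Br cis; py cis, Br cis (3 arrangements, 2 chiral).
Of these, 2 lack any improper symmetry element and so occur as enantiomeric pairs, giving 6 + 2 = 8 stereoisomers in total.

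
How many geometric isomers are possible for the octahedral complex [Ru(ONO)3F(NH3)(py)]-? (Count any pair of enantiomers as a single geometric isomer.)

4

In an octahedral complex each vertex has one trans partner and four cis neighbours.
Systematic placement gives 4 geometric isomers: ONO mer (3 arrangements); ONO fac (chiral).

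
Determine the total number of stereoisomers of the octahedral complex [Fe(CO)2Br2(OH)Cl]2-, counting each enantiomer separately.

An octahedron has six vertices in three trans pairs; every non-trans pair is cis.
Systematic placement gives 6 geometric isomers: CO trans, Br trans; CO cis, Br trans; CO cis, Br cis (3 arrangements, 2 chiral); CO trans, Br cis.
Of these, 2 lack any improper symmetry element and so occur as enantiomeric pairs, giving 6 + 2 = 8 stereoisomers in total.

8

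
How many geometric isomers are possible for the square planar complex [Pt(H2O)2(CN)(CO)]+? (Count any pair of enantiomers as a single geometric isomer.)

A square has two trans pairs of vertices; adjacent vertices are cis.
The distinct arrangements are (2 in all): H2O cis; H2O trans.

2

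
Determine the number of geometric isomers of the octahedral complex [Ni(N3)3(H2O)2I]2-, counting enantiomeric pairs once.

In an octahedral complex each vertex has one trans partner and four cis neighbours.
Systematic placement gives 3 geometric isomers: N3 mer, H2O trans; N3 mer, H2O cis; N3 fac, H2O cis.

3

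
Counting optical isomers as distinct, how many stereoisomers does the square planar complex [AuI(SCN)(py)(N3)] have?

3

Systematic placement gives 3 geometric isomers: (I/SCN trans, N3/py trans); (I/py trans, N3/SCN trans); (I/N3 trans, SCN/py trans).
Each arrangement has an internal mirror plane or centre of symmetry, so none is chiral.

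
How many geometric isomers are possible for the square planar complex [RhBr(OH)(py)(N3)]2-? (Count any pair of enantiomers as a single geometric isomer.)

3

Working through the distinct placements yields 3 geometric isomers: (Br/OH trans, N3/py trans); (Br/py trans, N3/OH trans); (Br/N3 trans, OH/py trans).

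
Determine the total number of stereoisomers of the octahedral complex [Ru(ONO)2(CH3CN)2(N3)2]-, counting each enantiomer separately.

An octahedron has six vertices in three trans pairs; every non-trans pair is cis.
There are 5 geometric isomers: ONO trans, CH3CN trans, N3 trans; ONO cis, CH3CN trans, N3 cis; ONO trans, CH3CN cis, N3 cis; ONO cis, CH3CN cis, N3 cis (chiral); ONO cis, CH3CN cis, N3 trans.
One of these lacks any improper symmetry element and so occurs as an enantiomeric pair, giving 5 + 1 = 6 stereoisomers in total.

6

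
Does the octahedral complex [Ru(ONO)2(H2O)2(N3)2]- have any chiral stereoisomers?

yes

In an octahedral complex each vertex has one trans partner and four cis neighbours.
The distinct arrangements are (5 in all): ONO trans, H2O trans, N3 trans; ONO cis, H2O trans, N3 cis; ONO trans, H2O cis, N3 cis; ONO cis, H2O cis, N3 cis (chiral); ONO cis, H2O cis, N3 trans.
One of these lacks any improper symmetry element and so occurs as an enantiomeric pair, giving 5 + 1 = 6 stereoisomers in total.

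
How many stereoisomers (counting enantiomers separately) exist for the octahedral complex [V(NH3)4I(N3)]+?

2

The six octahedral sites form three mutually perpendicular trans pairs.
There are 2 geometric isomers: I and N3 mutually trans; I and N3 mutually cis.
Each arrangement has an internal mirror plane or centre of symmetry, so none is chiral.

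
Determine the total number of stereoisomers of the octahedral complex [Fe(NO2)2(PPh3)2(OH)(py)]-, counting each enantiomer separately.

8

In an octahedral complex each vertex has one trans partner and four cis neighbours.
Working through the distinct placements yields 6 geometric isomers: NO2 trans, PPh3 cis; NO2 trans, PPh3 trans; NO2 cis, PPh3 cis (3 arrangements, 2 chiral); NO2 cis, PPh3 trans.
Of these, 2 lack any improper symmetry element and so occur as enantiomeric pairs, giving 6 + 2 = 8 stereoisomers in total.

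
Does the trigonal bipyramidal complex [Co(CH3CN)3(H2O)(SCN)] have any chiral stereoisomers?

no

A trigonal bipyramid has two axial and three equatorial sites, which are chemically inequivalent.
Systematic placement gives 4 geometric isomers: H2O equatorial, SCN equatorial; H2O axial, SCN equatorial; H2O equatorial, SCN axial; H2O axial, SCN axial.
Each arrangement has an internal mirror plane or centre of symmetry, so none is chiral.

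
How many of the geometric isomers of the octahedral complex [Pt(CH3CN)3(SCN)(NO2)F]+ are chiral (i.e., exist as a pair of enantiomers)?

1

The six octahedral sites form three mutually perpendicular trans pairs.
The distinct arrangements are (4 in all): CH3CN mer (3 arrangements); CH3CN fac (chiral).
One of these lacks any improper symmetry element and so occurs as an enantiomeric pair, giving 4 + 1 = 5 stereoisomers in total.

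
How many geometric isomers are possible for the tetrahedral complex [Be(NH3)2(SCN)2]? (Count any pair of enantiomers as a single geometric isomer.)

1

In a tetrahedral complex all four positions are equivalent and every pair of ligands is adjacent — there is no cis/trans distinction.
Only one geometric arrangement is possible.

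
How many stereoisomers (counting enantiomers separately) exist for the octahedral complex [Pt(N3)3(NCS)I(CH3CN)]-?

The six octahedral sites form three mutually perpendicular trans pairs.
There are 4 geometric isomers: N3 mer (3 arrangements); N3 fac (chiral).
One of these lacks any improper symmetry element and so occurs as an enantiomeric pair, giving 4 + 1 = 5 stereoisomers in total.

5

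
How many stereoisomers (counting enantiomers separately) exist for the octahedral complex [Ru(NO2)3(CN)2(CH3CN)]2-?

3

The distinct arrangements are (3 in all): NO2 mer, CN cis; NO2 mer, CN trans; NO2 fac, CN cis.
Each arrangement has an internal mirror plane or centre of symmetry, so none is chiral.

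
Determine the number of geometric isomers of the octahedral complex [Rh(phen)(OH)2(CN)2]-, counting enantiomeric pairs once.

An octahedron has six vertices in three trans pairs; every non-trans pair is cis.
Each phen is bidentate and must span two cis positions.
The distinct arrangements are (3 in all): OH cis, CN trans; OH cis, CN cis (chiral); OH trans, CN cis.

3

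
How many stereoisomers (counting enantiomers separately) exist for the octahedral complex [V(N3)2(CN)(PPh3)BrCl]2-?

An octahedron has six vertices in three trans pairs; every non-trans pair is cis.
Placing the ligands in turn and identifying arrangements related by rotation or reflection leaves 9 distinct geometric isomers.
Of these, 6 lack any improper symmetry element and so occur as enantiomeric pairs, giving 9 + 6 = 15 stereoisomers in total.

15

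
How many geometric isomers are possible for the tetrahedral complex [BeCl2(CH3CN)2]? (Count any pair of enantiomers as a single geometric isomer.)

1

All four vertices of a tetrahedron are equivalent and mutually adjacent, so cis/trans isomerism cannot arise.
Only one geometric arrangement is possible.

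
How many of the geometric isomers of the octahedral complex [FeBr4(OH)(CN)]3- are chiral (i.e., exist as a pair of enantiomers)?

0

The distinct arrangements are (2 in all): OH and CN mutually trans; OH and CN mutually cis.
Each arrangement has an internal mirror plane or centre of symmetry, so none is chiral.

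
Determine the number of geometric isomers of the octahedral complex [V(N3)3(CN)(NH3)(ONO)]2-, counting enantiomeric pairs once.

4

In an octahedral complex each vertex has one trans partner and four cis neighbours.
Systematic placement gives 4 geometric isomers: N3 mer (3 arrangements); N3 fac (chiral).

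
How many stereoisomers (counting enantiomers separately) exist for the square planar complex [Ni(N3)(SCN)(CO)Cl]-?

The distinct arrangements are (3 in all): (CO/N3 trans, Cl/SCN trans); (CO/SCN trans, Cl/N3 trans); (CO/Cl trans, N3/SCN trans).
Each arrangement has an internal mirror plane or centre of symmetry, so none is chiral.

3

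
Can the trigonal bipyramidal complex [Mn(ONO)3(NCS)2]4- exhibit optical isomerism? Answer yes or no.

In a trigonal bipyramid the two axial positions differ from the three equatorial ones.
Systematic placement gives 3 geometric isomers: NCS both axial; NCS one axial, one equatorial; NCS both equatorial.
Each arrangement has an internal mirror plane or centre of symmetry, so none is chiral.

no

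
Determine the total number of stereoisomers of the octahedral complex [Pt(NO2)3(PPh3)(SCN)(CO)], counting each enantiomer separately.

5

An octahedron has six vertices in three trans pairs; every non-trans pair is cis.
The distinct arrangements are (4 in all): NO2 mer (3 arrangements); NO2 fac (chiral).
One of these lacks any improper symmetry element and so occurs as an enantiomeric pair, giving 4 + 1 = 5 stereoisomers in total.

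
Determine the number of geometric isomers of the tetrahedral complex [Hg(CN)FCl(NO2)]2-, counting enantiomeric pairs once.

1

All four vertices of a tetrahedron are equivalent and mutually adjacent, so cis/trans isomerism cannot arise.
Only one geometric arrangement is possible; it has no improper symmetry element, so it exists as a pair of enantiomers (2 stereoisomers).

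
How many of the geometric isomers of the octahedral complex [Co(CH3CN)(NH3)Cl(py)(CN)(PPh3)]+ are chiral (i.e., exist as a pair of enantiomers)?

15

The six octahedral sites form three mutually perpendicular trans pairs.
Systematic enumeration (placing each ligand type in turn and discarding arrangements equivalent by rotation or reflection) gives 15 geometric isomers.
Of these, 15 lack any improper symmetry element and so occur as enantiomeric pairs, giving 15 + 15 = 30 stereoisomers in total.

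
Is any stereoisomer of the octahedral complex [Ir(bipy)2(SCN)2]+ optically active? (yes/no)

yes

Each bipy is bidentate and must span two cis positions.
The distinct arrangements are (2 in all): SCN trans; SCN cis (chiral).
One of these lacks any improper symmetry element and so occurs as an enantiomeric pair, giving 2 + 1 = 3 stereoisomers in total.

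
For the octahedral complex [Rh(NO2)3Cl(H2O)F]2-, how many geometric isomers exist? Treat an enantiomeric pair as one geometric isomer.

4

In an octahedral complex each vertex has one trans partner and four cis neighbours.
Systematic placement gives 4 geometric isomers: NO2 mer (3 arrangements); NO2 fac (chiral).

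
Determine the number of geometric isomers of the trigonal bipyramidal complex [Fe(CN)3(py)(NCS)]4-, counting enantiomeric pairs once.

4

A trigonal bipyramid has two axial and three equatorial sites, which are chemically inequivalent.
There are 4 geometric isomers: py equatorial, NCS equatorial; py equatorial, NCS axial; py axial, NCS equatorial; py axial, NCS axial.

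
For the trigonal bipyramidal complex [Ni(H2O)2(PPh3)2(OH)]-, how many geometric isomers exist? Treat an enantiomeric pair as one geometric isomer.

Placing the ligands in turn and identifying arrangements related by rotation or reflection leaves 5 distinct geometric isomers.

5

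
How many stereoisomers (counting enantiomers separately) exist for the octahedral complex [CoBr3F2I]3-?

3

The six octahedral sites form three mutually perpendicular trans pairs.
There are 3 geometric isomers: Br mer, F cis; Br mer, F trans; Br fac, F cis.
Each arrangement has an internal mirror plane or centre of symmetry, so none is chiral.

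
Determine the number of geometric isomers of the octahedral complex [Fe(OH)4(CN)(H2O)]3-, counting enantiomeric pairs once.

The distinct arrangements are (2 in all): CN and H2O mutually trans; CN and H2O mutually cis.

2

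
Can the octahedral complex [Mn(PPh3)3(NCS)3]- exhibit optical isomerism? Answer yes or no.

no

The six octahedral sites form three mutually perpendicular trans pairs.
The distinct arrangements are (2 in all): PPh3 mer; PPh3 fac.
Each arrangement has an internal mirror plane or centre of symmetry, so none is chiral.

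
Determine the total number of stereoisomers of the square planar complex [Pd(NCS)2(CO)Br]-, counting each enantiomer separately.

2

There are 2 geometric isomers: NCS cis; NCS trans.
Each arrangement has an internal mirror plane or centre of symmetry, so none is chiral.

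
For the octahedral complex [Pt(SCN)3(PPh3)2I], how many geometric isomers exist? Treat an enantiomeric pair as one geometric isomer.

3

The six octahedral sites form three mutually perpendicular trans pairs.
There are 3 geometric isomers: SCN mer, PPh3 cis; SCN mer, PPh3 trans; SCN fac, PPh3 cis.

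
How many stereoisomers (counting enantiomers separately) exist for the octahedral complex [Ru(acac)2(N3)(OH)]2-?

Each acac is bidentate and must span two cis positions.
Systematic placement gives 2 geometric isomers: N3 and OH mutually trans; N3 and OH mutually cis (chiral).
One of these lacks any improper symmetry element and so occurs as an enantiomeric pair, giving 2 + 1 = 3 stereoisomers in total.

3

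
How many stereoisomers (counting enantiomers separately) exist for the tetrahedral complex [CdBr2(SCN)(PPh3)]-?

All four vertices of a tetrahedron are equivalent and mutually adjacent, so cis/trans isomerism cannot arise.
Only one geometric arrangement is possible.

1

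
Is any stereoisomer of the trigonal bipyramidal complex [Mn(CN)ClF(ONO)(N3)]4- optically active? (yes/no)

In a trigonal bipyramid the two axial positions differ from the three equatorial ones.
Placing the ligands in turn and identifying arrangements related by rotation or reflection leaves 10 distinct geometric isomers.
Of these, 10 lack any improper symmetry element and so occur as enantiomeric pairs, giving 10 + 10 = 20 stereoisomers in total.

yes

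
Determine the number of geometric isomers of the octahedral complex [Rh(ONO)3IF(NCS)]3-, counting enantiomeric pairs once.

An octahedron has six vertices in three trans pairs; every non-trans pair is cis.
Systematic placement gives 4 geometric isomers: ONO mer (3 arrangements); ONO fac (chiral).

4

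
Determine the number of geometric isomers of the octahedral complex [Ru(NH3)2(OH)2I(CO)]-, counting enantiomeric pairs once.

6

The six octahedral sites form three mutually perpendicular trans pairs.
Working through the distinct placements yields 6 geometric isomers: NH3 trans, OH trans; NH3 cis, OH cis (3 arrangements, 2 chiral); NH3 cis, OH trans; NH3 trans, OH cis.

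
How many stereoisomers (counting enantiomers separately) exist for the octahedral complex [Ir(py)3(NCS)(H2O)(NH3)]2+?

5

The six octahedral sites form three mutually perpendicular trans pairs.
The distinct arrangements are (4 in all): py mer (3 arrangements); py fac (chiral).
One of these lacks any improper symmetry element and so occurs as an enantiomeric pair, giving 4 + 1 = 5 stereoisomers in total.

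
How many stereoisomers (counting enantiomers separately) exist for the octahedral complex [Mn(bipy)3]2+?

2

The six octahedral sites form three mutually perpendicular trans pairs.
Each bipy is bidentate and must span two cis positions.
Only one geometric arrangement is possible; it has no improper symmetry element, so it exists as a pair of enantiomers (2 stereoisomers).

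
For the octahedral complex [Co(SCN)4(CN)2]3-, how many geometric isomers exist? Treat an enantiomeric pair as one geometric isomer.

2

Working through the distinct placements yields 2 geometric isomers: CN trans; CN cis.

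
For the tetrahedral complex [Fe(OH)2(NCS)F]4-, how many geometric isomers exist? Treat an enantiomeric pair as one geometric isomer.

All four vertices of a tetrahedron are equivalent and mutually adjacent, so cis/trans isomerism cannot arise.
Only one geometric arrangement is possible.

1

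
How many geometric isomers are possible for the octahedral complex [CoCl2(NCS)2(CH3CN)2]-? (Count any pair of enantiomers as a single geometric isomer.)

The six octahedral sites form three mutually perpendicular trans pairs.
The distinct arrangements are (5 in all): Cl trans, NCS trans, CH3CN trans; Cl cis, NCS cis, CH3CN trans; Cl cis, NCS trans, CH3CN cis; Cl cis, NCS cis, CH3CN cis (chiral); Cl trans, NCS cis, CH3CN cis.

5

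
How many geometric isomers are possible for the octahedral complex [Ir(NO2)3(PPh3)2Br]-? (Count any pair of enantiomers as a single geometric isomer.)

3

In an octahedral complex each vertex has one trans partner and four cis neighbours.
Working through the distinct placements yields 3 geometric isomers: NO2 mer, PPh3 trans; NO2 fac, PPh3 cis; NO2 mer, PPh3 cis.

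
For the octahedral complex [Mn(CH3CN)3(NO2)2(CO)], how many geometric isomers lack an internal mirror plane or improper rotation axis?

0

In an octahedral complex each vertex has one trans partner and four cis neighbours.
The distinct arrangements are (3 in all): CH3CN mer, NO2 trans; CH3CN mer, NO2 cis; CH3CN fac, NO2 cis.
Each arrangement has an internal mirror plane or centre of symmetry, so none is chiral.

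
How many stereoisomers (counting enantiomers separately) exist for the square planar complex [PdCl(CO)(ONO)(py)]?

3

In a square planar complex each vertex has one trans partner and two cis neighbours.
Working through the distinct placements yields 3 geometric isomers: (CO/ONO trans, Cl/py trans); (CO/py trans, Cl/ONO trans); (CO/Cl trans, ONO/py trans).
Each arrangement has an internal mirror plane or centre of symmetry, so none is chiral.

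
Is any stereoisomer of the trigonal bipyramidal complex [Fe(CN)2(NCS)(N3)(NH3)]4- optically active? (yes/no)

yes

Placing the ligands in turn and identifying arrangements related by rotation or reflection leaves 7 distinct geometric isomers.
Of these, 3 lack any improper symmetry element and so occur as enantiomeric pairs, giving 7 + 3 = 10 stereoisomers in total.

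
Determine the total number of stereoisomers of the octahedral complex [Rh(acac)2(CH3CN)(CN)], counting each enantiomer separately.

Each acac is bidentate and must span two cis positions.
Working through the distinct placements yields 2 geometric isomers: CH3CN and CN mutually trans; CH3CN and CN mutually cis (chiral).
One of these lacks any improper symmetry element and so occurs as an enantiomeric pair, giving 2 + 1 = 3 stereoisomers in total.

3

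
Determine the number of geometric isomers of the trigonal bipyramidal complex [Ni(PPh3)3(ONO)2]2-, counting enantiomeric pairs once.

3

In a trigonal bipyramid the two axial positions differ from the three equatorial ones.
There are 3 geometric isomers: ONO both axial; ONO one axial, one equatorial; ONO both equatorial.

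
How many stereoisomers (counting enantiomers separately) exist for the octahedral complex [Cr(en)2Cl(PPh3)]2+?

3

An octahedron has six vertices in three trans pairs; every non-trans pair is cis.
Each en is bidentate and must span two cis positions.
Systematic placement gives 2 geometric isomers: Cl and PPh3 mutually trans; Cl and PPh3 mutually cis (chiral).
One of these lacks any improper symmetry element and so occurs as an enantiomeric pair, giving 2 + 1 = 3 stereoisomers in total.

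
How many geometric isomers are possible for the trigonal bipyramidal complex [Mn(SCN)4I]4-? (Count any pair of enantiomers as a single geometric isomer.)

2

Working through the distinct placements yields 2 geometric isomers: I axial; I equatorial.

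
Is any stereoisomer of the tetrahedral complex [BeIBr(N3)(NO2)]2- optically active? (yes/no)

yes

All four vertices of a tetrahedron are equivalent and mutually adjacent, so cis/trans isomerism cannot arise.
Only one geometric arrangement is possible; it has no improper symmetry element, so it exists as a pair of enantiomers (2 stereoisomers).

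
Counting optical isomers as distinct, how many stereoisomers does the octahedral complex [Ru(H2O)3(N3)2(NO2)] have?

In an octahedral complex each vertex has one trans partner and four cis neighbours.
Working through the distinct placements yields 3 geometric isomers: H2O mer, N3 cis; H2O mer, N3 trans; H2O fac, N3 cis.
Each arrangement has an internal mirror plane or centre of symmetry, so none is chiral.

3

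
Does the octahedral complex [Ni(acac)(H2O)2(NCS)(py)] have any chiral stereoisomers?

yes

The six octahedral sites form three mutually perpendicular trans pairs.
Each acac is bidentate and must span two cis positions.
The distinct arrangements are (4 in all): H2O trans; H2O cis (3 arrangements, 2 chiral).
Of these, 2 lack any improper symmetry element and so occur as enantiomeric pairs, giving 4 + 2 = 6 stereoisomers in total.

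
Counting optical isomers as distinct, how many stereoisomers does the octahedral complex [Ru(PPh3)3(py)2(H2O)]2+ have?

Working through the distinct placements yields 3 geometric isomers: PPh3 mer, py trans; PPh3 fac, py cis; PPh3 mer, py cis.
Each arrangement has an internal mirror plane or centre of symmetry, so none is chiral.

3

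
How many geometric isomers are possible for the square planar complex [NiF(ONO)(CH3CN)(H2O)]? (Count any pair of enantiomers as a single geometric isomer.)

3

Systematic placement gives 3 geometric isomers: (CH3CN/H2O trans, F/ONO trans); (CH3CN/ONO trans, F/H2O trans); (CH3CN/F trans, H2O/ONO trans).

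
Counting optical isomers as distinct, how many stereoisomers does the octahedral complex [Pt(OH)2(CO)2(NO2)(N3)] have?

8

An octahedron has six vertices in three trans pairs; every non-trans pair is cis.
There are 6 geometric isomers: OH trans, CO trans; OH cis, CO trans; OH trans, CO cis; OH cis, CO cis (3 arrangements, 2 chiral).
Of these, 2 lack any improper symmetry element and so occur as enantiomeric pairs, giving 6 + 2 = 8 stereoisomers in total.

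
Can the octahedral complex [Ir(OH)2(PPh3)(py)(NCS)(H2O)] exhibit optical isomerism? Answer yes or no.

In an octahedral complex each vertex has one trans partner and four cis neighbours.
Placing the ligands in turn and identifying arrangements related by rotation or reflection leaves 9 distinct geometric isomers.
Of these, 6 lack any improper symmetry element and so occur as enantiomeric pairs, giving 9 + 6 = 15 stereoisomers in total.

yes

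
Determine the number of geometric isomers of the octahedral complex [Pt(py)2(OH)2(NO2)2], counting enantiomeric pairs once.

An octahedron has six vertices in three trans pairs; every non-trans pair is cis.
There are 5 geometric isomers: py trans, OH trans, NO2 trans; py cis, OH cis, NO2 trans; py trans, OH cis, NO2 cis; py cis, OH cis, NO2 cis (chiral); py cis, OH trans, NO2 cis.

5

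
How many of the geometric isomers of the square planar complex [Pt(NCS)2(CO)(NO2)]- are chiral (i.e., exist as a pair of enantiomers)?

A square has two trans pairs of vertices; adjacent vertices are cis.
The distinct arrangements are (2 in all): NCS cis; NCS trans.
Each arrangement has an internal mirror plane or centre of symmetry, so none is chiral.

0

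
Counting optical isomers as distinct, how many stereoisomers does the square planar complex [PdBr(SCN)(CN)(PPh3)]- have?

3

There are 3 geometric isomers: (Br/PPh3 trans, CN/SCN trans); (Br/SCN trans, CN/PPh3 trans); (Br/CN trans, PPh3/SCN trans).
Each arrangement has an internal mirror plane or centre of symmetry, so none is chiral.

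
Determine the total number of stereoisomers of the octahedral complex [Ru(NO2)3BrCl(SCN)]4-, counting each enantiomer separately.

5

In an octahedral complex each vertex has one trans partner and four cis neighbours.
The distinct arrangements are (4 in all): NO2 mer (3 arrangements); NO2 fac (chiral).
One of these lacks any improper symmetry element and so occurs as an enantiomeric pair, giving 4 + 1 = 5 stereoisomers in total.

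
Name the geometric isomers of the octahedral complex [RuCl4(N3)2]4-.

The six octahedral sites form three mutually perpendicular trans pairs.
Systematic placement gives 2 geometric isomers: N3 trans; N3 cis.

cis and trans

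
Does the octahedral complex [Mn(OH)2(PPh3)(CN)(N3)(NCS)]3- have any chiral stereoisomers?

yes

An octahedron has six vertices in three trans pairs; every non-trans pair is cis.
Exhaustive case analysis gives 9 geometric isomers.
Of these, 6 lack any improper symmetry element and so occur as enantiomeric pairs, giving 9 + 6 = 15 stereoisomers in total.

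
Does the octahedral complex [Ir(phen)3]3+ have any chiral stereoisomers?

The six octahedral sites form three mutually perpendicular trans pairs.
Each phen is bidentate and must span two cis positions.
Only one geometric arrangement is possible; it has no improper symmetry element, so it exists as a pair of enantiomers (2 stereoisomers).

yes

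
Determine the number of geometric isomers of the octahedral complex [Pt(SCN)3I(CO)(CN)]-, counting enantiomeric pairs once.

4

There are 4 geometric isomers: SCN mer (3 arrangements); SCN fac (chiral).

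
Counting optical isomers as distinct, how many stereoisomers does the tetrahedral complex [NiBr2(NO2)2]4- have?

1

Only one geometric arrangement is possible.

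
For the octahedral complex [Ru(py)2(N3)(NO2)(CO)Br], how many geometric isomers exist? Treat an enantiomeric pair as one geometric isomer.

In an octahedral complex each vertex has one trans partner and four cis neighbours.
Systematic enumeration (placing each ligand type in turn and discarding arrangements equivalent by rotation or reflection) gives 9 geometric isomers.

9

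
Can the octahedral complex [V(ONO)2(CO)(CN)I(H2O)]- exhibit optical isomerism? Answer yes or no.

yes

In an octahedral complex each vertex has one trans partner and four cis neighbours.
Placing the ligands in turn and identifying arrangements related by rotation or reflection leaves 9 distinct geometric isomers.
Of these, 6 lack any improper symmetry element and so occur as enantiomeric pairs, giving 9 + 6 = 15 stereoisomers in total.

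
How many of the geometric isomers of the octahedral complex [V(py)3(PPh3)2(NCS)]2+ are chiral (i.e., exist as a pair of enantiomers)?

Systematic placement gives 3 geometric isomers: py mer, PPh3 cis; py mer, PPh3 trans; py fac, PPh3 cis.
Each arrangement has an internal mirror plane or centre of symmetry, so none is chiral.

0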